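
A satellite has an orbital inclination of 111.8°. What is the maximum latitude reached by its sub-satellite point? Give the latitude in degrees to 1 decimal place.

68.2°

Retrograde orbit: the ground track reaches ±(180° − i) = ±(180 − 111.8) = ±68.2°.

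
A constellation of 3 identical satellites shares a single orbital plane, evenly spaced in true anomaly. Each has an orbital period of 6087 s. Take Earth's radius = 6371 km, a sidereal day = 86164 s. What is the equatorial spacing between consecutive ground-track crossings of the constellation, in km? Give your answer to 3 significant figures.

943 km

Single-satellite node shift = (6087.0/86164) × 360° = 25.43°.
With 3 satellites evenly phased, successive equator crossings are 25.43/3 = 8.477° apart.
That is 8.477 × 111.2 = 943 km at the equator.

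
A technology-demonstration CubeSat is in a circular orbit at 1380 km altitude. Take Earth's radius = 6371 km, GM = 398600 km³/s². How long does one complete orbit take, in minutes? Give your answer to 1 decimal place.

113.2 min

Semi-major axis a = 6371 + 1380 = 7751 km. Period T = 2π√(a³/μ) = 2π√(7751³/398600) = 6791.2 s = 113.19 min.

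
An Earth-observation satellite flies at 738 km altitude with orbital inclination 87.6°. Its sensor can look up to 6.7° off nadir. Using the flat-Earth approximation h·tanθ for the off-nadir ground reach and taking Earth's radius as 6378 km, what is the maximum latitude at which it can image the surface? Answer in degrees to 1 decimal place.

88.4°

For a prograde orbit the ground track reaches latitude ±i = ±87.6°.
Sensor half-swath on the ground ≈ 738·tan(6.7°) = 87 km = 0.78° of latitude.
Maximum observable latitude ≈ 87.6 + 0.78 = 88.4°.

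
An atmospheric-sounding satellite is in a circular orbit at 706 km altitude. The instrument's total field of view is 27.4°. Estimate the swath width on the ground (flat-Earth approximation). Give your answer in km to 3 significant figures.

344 km

Half-angle = 27.4°/2 = 13.7°.
Swath width ≈ 2h·tan(θ/2) = 2 × 706 × tan(13.7°) = 344.2 km.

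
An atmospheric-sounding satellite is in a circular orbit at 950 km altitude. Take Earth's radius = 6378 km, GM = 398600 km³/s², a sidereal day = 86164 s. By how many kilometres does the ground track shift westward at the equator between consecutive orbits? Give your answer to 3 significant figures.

Semi-major axis a = 6378 + 950 = 7328 km. Period T = 2π√(a³/μ) = 2π√(7328³/398600) = 6242.9 s = 104.05 min.
During one orbit Earth rotates (6242.9 / 86164) × 360° = 26.08°.
At the equator that is 26.08° × (2π·6378/360) km/° = 26.08 × 111.3 = 2904 km.

2900 km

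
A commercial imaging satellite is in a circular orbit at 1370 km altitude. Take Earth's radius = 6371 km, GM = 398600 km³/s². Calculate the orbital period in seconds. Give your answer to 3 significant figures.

Semi-major axis a = 6371 + 1370 = 7741 km. Period T = 2π√(a³/μ) = 2π√(7741³/398600) = 6778.1 s = 112.97 min.

6780 seconds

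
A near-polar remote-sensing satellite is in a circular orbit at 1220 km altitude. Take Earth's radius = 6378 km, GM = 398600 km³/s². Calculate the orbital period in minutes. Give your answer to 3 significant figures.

110 min

Semi-major axis a = 6378 + 1220 = 7598 km. Period T = 2π√(a³/μ) = 2π√(7598³/398600) = 6591.1 s = 109.85 min.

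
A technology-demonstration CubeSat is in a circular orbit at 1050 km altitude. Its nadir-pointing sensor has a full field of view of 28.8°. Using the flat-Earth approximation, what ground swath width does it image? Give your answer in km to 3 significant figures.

Half-angle = 28.8°/2 = 14.4°.
Swath width ≈ 2h·tan(θ/2) = 2 × 1050 × tan(14.4°) = 539.2 km.

539 km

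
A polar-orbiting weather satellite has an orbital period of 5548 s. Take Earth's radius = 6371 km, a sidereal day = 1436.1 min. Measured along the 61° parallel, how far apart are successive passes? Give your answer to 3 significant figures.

Node shift per orbit = (5548.0/86166) × 360° = 23.18°.
Equatorial spacing = 23.18 × 111.2 km/° = 2577 km.
At 61° latitude, spacing = 2577 × cos(61°) = 1250 km.

1250 km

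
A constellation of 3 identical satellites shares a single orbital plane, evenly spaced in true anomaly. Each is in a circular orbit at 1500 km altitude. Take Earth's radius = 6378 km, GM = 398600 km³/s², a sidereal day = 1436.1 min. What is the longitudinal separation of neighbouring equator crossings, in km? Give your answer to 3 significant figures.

1080 km

Semi-major axis a = 6378 + 1500 = 7878 km. Period T = 2π√(a³/μ) = 2π√(7878³/398600) = 6958.8 s = 115.98 min.
Single-satellite node shift = (6958.8/86166) × 360° = 29.07°.
With 3 satellites evenly phased, successive equator crossings are 29.07/3 = 9.691° apart.
That is 9.691 × 111.3 = 1079 km at the equator.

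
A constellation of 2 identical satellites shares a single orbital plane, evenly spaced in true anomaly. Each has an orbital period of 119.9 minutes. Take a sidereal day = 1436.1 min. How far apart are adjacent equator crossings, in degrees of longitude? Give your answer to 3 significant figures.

T = 119.9 min = 7194.0 s.
Single-satellite node shift = (7194.0/86166) × 360° = 30.06°.
With 2 satellites evenly phased, successive equator crossings are 30.06/2 = 15.028° apart.

15.0°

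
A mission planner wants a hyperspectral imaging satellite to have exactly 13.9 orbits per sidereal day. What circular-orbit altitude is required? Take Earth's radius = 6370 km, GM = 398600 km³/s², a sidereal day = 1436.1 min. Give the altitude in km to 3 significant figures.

924 km

Required period T = 86166 / 13.9 = 6199.0 s.
From T = 2π√(a³/μ): a = (μ T²/4π²)^(1/3) = (398600 × 6199.0² / 4π²)^(1/3) = 7294 km.
Altitude h = a − R = 7294 − 6370 = 924 km.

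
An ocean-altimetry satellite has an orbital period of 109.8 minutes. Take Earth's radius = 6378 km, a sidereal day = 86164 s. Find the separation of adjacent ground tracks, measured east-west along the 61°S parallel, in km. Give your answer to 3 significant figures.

1490 km

T = 109.8 min = 6588.0 s.
Node shift per orbit = (6588.0/86164) × 360° = 27.53°.
Equatorial spacing = 27.53 × 111.3 km/° = 3064 km.
At 61° latitude, spacing = 3064 × cos(61°) = 1485 km.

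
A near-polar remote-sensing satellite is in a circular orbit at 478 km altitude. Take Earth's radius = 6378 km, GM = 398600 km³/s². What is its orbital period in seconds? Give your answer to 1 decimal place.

5649.6 seconds

Semi-major axis a = 6378 + 478 = 6856 km. Period T = 2π√(a³/μ) = 2π√(6856³/398600) = 5649.6 s = 94.16 min.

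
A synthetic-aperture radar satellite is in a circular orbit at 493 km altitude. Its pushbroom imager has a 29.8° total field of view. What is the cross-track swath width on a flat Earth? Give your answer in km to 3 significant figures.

Half-angle = 29.8°/2 = 14.9°.
Swath width ≈ 2h·tan(θ/2) = 2 × 493 × tan(14.9°) = 262.4 km.

262 km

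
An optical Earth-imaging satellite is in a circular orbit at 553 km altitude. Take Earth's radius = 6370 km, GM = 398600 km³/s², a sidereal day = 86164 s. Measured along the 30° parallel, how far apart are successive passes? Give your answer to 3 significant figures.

2310 km

Semi-major axis a = 6370 + 553 = 6923 km. Period T = 2π√(a³/μ) = 2π√(6923³/398600) = 5732.6 s = 95.54 min.
Node shift per orbit = (5732.6/86164) × 360° = 23.95°.
Equatorial spacing = 23.95 × 111.2 km/° = 2663 km.
At 30° latitude, spacing = 2663 × cos(30°) = 2306 km.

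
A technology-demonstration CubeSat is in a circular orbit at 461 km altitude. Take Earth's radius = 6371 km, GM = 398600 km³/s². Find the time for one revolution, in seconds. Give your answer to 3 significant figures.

5620 seconds

Semi-major axis a = 6371 + 461 = 6832 km. Period T = 2π√(a³/μ) = 2π√(6832³/398600) = 5620.0 s = 93.67 min.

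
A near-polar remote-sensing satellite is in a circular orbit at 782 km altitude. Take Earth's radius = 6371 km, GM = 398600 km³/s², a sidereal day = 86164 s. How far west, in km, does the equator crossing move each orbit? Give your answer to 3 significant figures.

Semi-major axis a = 6371 + 782 = 7153 km. Period T = 2π√(a³/μ) = 2π√(7153³/398600) = 6020.7 s = 100.34 min.
During one orbit Earth rotates (6020.7 / 86164) × 360° = 25.15°.
At the equator that is 25.15° × (2π·6371/360) km/° = 25.15 × 111.2 = 2797 km.

2800 km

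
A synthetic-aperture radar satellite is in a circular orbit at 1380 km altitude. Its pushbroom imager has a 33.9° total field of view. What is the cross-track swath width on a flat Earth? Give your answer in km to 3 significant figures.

841 km

Half-angle = 33.9°/2 = 16.95°.
Swath width ≈ 2h·tan(θ/2) = 2 × 1380 × tan(16.95°) = 841.2 km.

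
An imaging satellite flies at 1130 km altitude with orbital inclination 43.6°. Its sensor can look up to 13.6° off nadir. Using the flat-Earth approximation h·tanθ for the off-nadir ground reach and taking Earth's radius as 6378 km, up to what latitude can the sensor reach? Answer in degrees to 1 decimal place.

46.1°

For a prograde orbit the ground track reaches latitude ±i = ±43.6°.
Sensor half-swath on the ground ≈ 1130·tan(13.6°) = 273 km = 2.46° of latitude.
Maximum observable latitude ≈ 43.6 + 2.46 = 46.1°.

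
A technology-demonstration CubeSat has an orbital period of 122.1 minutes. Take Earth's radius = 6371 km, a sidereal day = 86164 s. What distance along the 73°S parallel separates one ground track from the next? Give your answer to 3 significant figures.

T = 122.1 min = 7326.0 s.
Node shift per orbit = (7326.0/86164) × 360° = 30.61°.
Equatorial spacing = 30.61 × 111.2 km/° = 3404 km.
At 73° latitude, spacing = 3404 × cos(73°) = 995 km.

995 km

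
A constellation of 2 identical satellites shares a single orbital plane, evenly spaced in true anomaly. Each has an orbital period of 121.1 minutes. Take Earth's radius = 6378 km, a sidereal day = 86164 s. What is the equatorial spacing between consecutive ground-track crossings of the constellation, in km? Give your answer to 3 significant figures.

T = 121.1 min = 7266.0 s.
Single-satellite node shift = (7266.0/86164) × 360° = 30.36°.
With 2 satellites evenly phased, successive equator crossings are 30.36/2 = 15.179° apart.
That is 15.179 × 111.3 = 1690 km at the equator.

1690 km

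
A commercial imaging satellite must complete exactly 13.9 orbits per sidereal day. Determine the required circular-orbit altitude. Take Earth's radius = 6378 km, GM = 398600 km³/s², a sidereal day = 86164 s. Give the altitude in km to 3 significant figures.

915 km

Required period T = 86164 / 13.9 = 6198.8 s.
From T = 2π√(a³/μ): a = (μ T²/4π²)^(1/3) = (398600 × 6198.8² / 4π²)^(1/3) = 7293 km.
Altitude h = a − R = 7293 − 6378 = 915 km.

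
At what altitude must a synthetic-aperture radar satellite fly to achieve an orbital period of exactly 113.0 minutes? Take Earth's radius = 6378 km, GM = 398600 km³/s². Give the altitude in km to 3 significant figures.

T = 113.0 min = 6780.0 s.
From T = 2π√(a³/μ): a = (μ T²/4π²)^(1/3) = (398600 × 6780.0² / 4π²)^(1/3) = 7742 km.
Altitude h = a − R = 7742 − 6378 = 1364 km.

1360 km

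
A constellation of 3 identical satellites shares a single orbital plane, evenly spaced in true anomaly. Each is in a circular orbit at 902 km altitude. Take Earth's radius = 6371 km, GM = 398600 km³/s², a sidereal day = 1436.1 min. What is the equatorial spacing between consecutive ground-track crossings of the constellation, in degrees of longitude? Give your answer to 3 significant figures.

Semi-major axis a = 6371 + 902 = 7273 km. Period T = 2π√(a³/μ) = 2π√(7273³/398600) = 6172.8 s = 102.88 min.
Single-satellite node shift = (6172.8/86166) × 360° = 25.79°.
With 3 satellites evenly phased, successive equator crossings are 25.79/3 = 8.597° apart.

8.60°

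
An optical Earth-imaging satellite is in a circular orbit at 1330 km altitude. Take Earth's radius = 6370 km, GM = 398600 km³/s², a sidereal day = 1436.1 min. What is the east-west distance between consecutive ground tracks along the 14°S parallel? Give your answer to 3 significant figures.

3030 km

Semi-major axis a = 6370 + 1330 = 7700 km. Period T = 2π√(a³/μ) = 2π√(7700³/398600) = 6724.3 s = 112.07 min.
Node shift per orbit = (6724.3/86166) × 360° = 28.09°.
Equatorial spacing = 28.09 × 111.2 km/° = 3123 km.
At 14° latitude, spacing = 3123 × cos(14°) = 3031 km.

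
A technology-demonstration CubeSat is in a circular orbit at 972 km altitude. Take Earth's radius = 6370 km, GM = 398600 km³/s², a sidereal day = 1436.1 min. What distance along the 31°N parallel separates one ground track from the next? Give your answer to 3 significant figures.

2490 km

Semi-major axis a = 6370 + 972 = 7342 km. Period T = 2π√(a³/μ) = 2π√(7342³/398600) = 6260.8 s = 104.35 min.
Node shift per orbit = (6260.8/86166) × 360° = 26.16°.
Equatorial spacing = 26.16 × 111.2 km/° = 2908 km.
At 31° latitude, spacing = 2908 × cos(31°) = 2493 km.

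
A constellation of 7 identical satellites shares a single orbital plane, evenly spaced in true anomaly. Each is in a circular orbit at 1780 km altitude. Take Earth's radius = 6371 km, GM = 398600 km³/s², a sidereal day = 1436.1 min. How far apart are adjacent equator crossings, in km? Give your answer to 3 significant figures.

Semi-major axis a = 6371 + 1780 = 8151 km. Period T = 2π√(a³/μ) = 2π√(8151³/398600) = 7323.6 s = 122.06 min.
Single-satellite node shift = (7323.6/86166) × 360° = 30.60°.
With 7 satellites evenly phased, successive equator crossings are 30.60/7 = 4.371° apart.
That is 4.371 × 111.2 = 486 km at the equator.

486 km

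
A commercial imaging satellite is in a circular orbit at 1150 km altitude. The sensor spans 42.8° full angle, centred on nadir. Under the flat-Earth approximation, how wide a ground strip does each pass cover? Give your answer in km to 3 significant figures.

Half-angle = 42.8°/2 = 21.4°.
Swath width ≈ 2h·tan(θ/2) = 2 × 1150 × tan(21.4°) = 901.4 km.

901 km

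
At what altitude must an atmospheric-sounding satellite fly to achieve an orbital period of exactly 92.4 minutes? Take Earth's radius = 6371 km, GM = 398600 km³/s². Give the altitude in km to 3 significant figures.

T = 92.4 min = 5544.0 s.
From T = 2π√(a³/μ): a = (μ T²/4π²)^(1/3) = (398600 × 5544.0² / 4π²)^(1/3) = 6770 km.
Altitude h = a − R = 6770 − 6371 = 399 km.

399 km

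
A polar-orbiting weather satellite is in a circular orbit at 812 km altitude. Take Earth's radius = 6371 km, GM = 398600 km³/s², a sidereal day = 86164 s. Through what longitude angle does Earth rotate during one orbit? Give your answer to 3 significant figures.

Semi-major axis a = 6371 + 812 = 7183 km. Period T = 2π√(a³/μ) = 2π√(7183³/398600) = 6058.6 s = 100.98 min.
During one orbit Earth rotates (6058.6 / 86164) × 360° = 25.31°.

25.3°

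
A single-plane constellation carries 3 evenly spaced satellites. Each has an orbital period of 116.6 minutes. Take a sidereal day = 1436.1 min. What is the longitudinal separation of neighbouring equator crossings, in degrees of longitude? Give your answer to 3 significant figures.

T = 116.6 min = 6996.0 s.
Single-satellite node shift = (6996.0/86166) × 360° = 29.23°.
With 3 satellites evenly phased, successive equator crossings are 29.23/3 = 9.743° apart.

9.74°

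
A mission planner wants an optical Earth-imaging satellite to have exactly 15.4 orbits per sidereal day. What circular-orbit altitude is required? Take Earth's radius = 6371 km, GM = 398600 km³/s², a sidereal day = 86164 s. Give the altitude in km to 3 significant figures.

Required period T = 86164 / 15.4 = 5595.1 s.
From T = 2π√(a³/μ): a = (μ T²/4π²)^(1/3) = (398600 × 5595.1² / 4π²)^(1/3) = 6812 km.
Altitude h = a − R = 6812 − 6371 = 441 km.

441 km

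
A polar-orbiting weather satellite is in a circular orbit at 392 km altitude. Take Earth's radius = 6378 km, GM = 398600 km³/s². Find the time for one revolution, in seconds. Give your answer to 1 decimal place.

5543.6 seconds

Semi-major axis a = 6378 + 392 = 6770 km. Period T = 2π√(a³/μ) = 2π√(6770³/398600) = 5543.6 s = 92.39 min.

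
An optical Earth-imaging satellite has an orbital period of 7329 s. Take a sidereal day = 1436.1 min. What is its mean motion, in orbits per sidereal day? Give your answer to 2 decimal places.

11.76

Orbits per sidereal day = 86166 / 7329.0 = 11.757.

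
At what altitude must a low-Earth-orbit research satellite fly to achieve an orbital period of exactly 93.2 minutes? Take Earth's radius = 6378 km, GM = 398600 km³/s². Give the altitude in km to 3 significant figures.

431 km

T = 93.2 min = 5592.0 s.
From T = 2π√(a³/μ): a = (μ T²/4π²)^(1/3) = (398600 × 5592.0² / 4π²)^(1/3) = 6809 km.
Altitude h = a − R = 6809 − 6378 = 431 km.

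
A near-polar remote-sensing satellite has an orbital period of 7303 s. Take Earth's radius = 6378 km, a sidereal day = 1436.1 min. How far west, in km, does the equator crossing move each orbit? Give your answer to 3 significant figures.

During one orbit Earth rotates (7303.0 / 86166) × 360° = 30.51°.
At the equator that is 30.51° × (2π·6378/360) km/° = 30.51 × 111.3 = 3396 km.

3400 km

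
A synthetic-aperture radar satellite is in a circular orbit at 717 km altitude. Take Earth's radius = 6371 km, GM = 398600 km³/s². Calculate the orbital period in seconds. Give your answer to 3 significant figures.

Semi-major axis a = 6371 + 717 = 7088 km. Period T = 2π√(a³/μ) = 2π√(7088³/398600) = 5938.8 s = 98.98 min.

5940 seconds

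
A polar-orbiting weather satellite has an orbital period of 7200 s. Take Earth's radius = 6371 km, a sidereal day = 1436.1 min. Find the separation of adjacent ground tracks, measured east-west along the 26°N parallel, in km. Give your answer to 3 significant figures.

Node shift per orbit = (7200.0/86166) × 360° = 30.08°.
Equatorial spacing = 30.08 × 111.2 km/° = 3345 km.
At 26° latitude, spacing = 3345 × cos(26°) = 3006 km.

3010 km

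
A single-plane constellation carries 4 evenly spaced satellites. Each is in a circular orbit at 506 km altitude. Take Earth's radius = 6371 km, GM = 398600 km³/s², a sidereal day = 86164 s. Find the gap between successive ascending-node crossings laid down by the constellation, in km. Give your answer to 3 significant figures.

Semi-major axis a = 6371 + 506 = 6877 km. Period T = 2π√(a³/μ) = 2π√(6877³/398600) = 5675.6 s = 94.59 min.
Single-satellite node shift = (5675.6/86164) × 360° = 23.71°.
With 4 satellites evenly phased, successive equator crossings are 23.71/4 = 5.928° apart.
That is 5.928 × 111.2 = 659 km at the equator.

659 km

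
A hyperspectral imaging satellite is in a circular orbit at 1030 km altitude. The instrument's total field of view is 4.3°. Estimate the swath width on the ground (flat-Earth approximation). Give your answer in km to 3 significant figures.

Half-angle = 4.3°/2 = 2.15°.
Swath width ≈ 2h·tan(θ/2) = 2 × 1030 × tan(2.15°) = 77.3 km.

77.3 km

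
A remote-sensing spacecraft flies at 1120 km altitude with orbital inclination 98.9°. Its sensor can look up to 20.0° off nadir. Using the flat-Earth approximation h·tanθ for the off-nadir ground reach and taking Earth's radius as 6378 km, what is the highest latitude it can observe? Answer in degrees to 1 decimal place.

Retrograde orbit: the ground track reaches ±(180° − i) = ±(180 − 98.9) = ±81.1°.
Sensor half-swath on the ground ≈ 1120·tan(20.0°) = 408 km = 3.66° of latitude.
Maximum observable latitude ≈ 81.1 + 3.66 = 84.8°.

84.8°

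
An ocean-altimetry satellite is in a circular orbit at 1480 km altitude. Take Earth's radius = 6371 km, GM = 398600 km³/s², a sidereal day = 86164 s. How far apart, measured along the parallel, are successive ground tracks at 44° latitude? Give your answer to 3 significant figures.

2310 km

Semi-major axis a = 6371 + 1480 = 7851 km. Period T = 2π√(a³/μ) = 2π√(7851³/398600) = 6923.1 s = 115.38 min.
Node shift per orbit = (6923.1/86164) × 360° = 28.93°.
Equatorial spacing = 28.93 × 111.2 km/° = 3216 km.
At 44° latitude, spacing = 3216 × cos(44°) = 2314 km.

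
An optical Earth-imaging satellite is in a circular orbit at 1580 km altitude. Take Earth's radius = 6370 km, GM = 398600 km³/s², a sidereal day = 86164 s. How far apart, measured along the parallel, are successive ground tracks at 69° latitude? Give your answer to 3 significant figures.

1170 km

Semi-major axis a = 6370 + 1580 = 7950 km. Period T = 2π√(a³/μ) = 2π√(7950³/398600) = 7054.4 s = 117.57 min.
Node shift per orbit = (7054.4/86164) × 360° = 29.47°.
Equatorial spacing = 29.47 × 111.2 km/° = 3277 km.
At 69° latitude, spacing = 3277 × cos(69°) = 1174 km.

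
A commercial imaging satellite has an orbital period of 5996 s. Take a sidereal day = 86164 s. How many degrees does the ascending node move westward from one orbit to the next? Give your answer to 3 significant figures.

During one orbit Earth rotates (5996.0 / 86164) × 360° = 25.05°.

25.1°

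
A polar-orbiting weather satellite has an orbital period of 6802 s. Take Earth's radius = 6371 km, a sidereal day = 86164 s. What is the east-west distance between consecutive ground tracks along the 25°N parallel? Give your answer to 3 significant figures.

2860 km

Node shift per orbit = (6802.0/86164) × 360° = 28.42°.
Equatorial spacing = 28.42 × 111.2 km/° = 3160 km.
At 25° latitude, spacing = 3160 × cos(25°) = 2864 km.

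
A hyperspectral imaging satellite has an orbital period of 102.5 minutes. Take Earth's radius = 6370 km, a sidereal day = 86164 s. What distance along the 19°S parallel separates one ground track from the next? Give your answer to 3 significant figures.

2700 km

T = 102.5 min = 6150.0 s.
Node shift per orbit = (6150.0/86164) × 360° = 25.70°.
Equatorial spacing = 25.70 × 111.2 km/° = 2857 km.
At 19° latitude, spacing = 2857 × cos(19°) = 2701 km.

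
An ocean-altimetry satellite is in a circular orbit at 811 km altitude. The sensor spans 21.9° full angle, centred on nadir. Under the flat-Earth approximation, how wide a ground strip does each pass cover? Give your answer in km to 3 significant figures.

314 km

Half-angle = 21.9°/2 = 10.95°.
Swath width ≈ 2h·tan(θ/2) = 2 × 811 × tan(10.95°) = 313.8 km.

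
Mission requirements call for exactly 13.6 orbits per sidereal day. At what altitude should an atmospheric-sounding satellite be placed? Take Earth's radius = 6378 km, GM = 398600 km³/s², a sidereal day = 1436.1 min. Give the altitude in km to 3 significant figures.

1020 km

Required period T = 86166 / 13.6 = 6335.7 s.
From T = 2π√(a³/μ): a = (μ T²/4π²)^(1/3) = (398600 × 6335.7² / 4π²)^(1/3) = 7400 km.
Altitude h = a − R = 7400 − 6378 = 1022 km.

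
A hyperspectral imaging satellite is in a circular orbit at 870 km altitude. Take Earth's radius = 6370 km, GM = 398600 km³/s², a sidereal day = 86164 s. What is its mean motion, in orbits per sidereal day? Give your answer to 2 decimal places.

Semi-major axis a = 6370 + 870 = 7240 km. Period T = 2π√(a³/μ) = 2π√(7240³/398600) = 6130.8 s = 102.18 min.
Orbits per sidereal day = 86164 / 6130.8 = 14.054.

14.05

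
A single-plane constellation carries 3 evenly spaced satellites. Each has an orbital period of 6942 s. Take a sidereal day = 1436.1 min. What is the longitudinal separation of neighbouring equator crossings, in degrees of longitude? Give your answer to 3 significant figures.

9.67°

Single-satellite node shift = (6942.0/86166) × 360° = 29.00°.
With 3 satellites evenly phased, successive equator crossings are 29.00/3 = 9.668° apart.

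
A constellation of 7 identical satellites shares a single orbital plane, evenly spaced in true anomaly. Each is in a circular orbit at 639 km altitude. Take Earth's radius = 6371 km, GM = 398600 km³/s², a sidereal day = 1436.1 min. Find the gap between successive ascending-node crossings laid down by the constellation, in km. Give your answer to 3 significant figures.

Semi-major axis a = 6371 + 639 = 7010 km. Period T = 2π√(a³/μ) = 2π√(7010³/398600) = 5841.0 s = 97.35 min.
Single-satellite node shift = (5841.0/86166) × 360° = 24.40°.
With 7 satellites evenly phased, successive equator crossings are 24.40/7 = 3.486° apart.
That is 3.486 × 111.2 = 388 km at the equator.

388 km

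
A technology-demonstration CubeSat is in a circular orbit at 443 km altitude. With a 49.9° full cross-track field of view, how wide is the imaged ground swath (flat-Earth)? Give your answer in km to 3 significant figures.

Half-angle = 49.9°/2 = 24.95°.
Swath width ≈ 2h·tan(θ/2) = 2 × 443 × tan(24.95°) = 412.2 km.

412 km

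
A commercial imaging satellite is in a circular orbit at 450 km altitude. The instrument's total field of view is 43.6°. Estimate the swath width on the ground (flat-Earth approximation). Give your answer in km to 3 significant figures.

Half-angle = 43.6°/2 = 21.8°.
Swath width ≈ 2h·tan(θ/2) = 2 × 450 × tan(21.8°) = 360.0 km.

360 km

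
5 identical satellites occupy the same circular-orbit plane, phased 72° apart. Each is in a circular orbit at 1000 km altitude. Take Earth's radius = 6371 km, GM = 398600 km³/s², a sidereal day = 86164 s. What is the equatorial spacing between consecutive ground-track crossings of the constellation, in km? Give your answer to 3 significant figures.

585 km

Semi-major axis a = 6371 + 1000 = 7371 km. Period T = 2π√(a³/μ) = 2π√(7371³/398600) = 6298.0 s = 104.97 min.
Single-satellite node shift = (6298.0/86164) × 360° = 26.31°.
With 5 satellites evenly phased, successive equator crossings are 26.31/5 = 5.263° apart.
That is 5.263 × 111.2 = 585 km at the equator.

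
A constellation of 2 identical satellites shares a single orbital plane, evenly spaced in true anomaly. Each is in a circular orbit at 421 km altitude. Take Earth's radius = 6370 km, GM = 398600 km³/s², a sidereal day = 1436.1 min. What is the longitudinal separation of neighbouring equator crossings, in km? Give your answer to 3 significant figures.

1290 km

Semi-major axis a = 6370 + 421 = 6791 km. Period T = 2π√(a³/μ) = 2π√(6791³/398600) = 5569.4 s = 92.82 min.
Single-satellite node shift = (5569.4/86166) × 360° = 23.27°.
With 2 satellites evenly phased, successive equator crossings are 23.27/2 = 11.635° apart.
That is 11.635 × 111.2 = 1293 km at the equator.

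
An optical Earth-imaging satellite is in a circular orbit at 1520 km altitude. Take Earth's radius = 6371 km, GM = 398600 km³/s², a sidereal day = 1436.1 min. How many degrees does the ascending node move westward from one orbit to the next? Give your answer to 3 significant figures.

29.1°

Semi-major axis a = 6371 + 1520 = 7891 km. Period T = 2π√(a³/μ) = 2π√(7891³/398600) = 6976.0 s = 116.27 min.
During one orbit Earth rotates (6976.0 / 86166) × 360° = 29.15°.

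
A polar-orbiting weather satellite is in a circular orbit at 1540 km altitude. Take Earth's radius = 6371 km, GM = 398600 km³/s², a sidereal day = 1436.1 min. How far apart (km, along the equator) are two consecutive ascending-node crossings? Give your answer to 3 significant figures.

Semi-major axis a = 6371 + 1540 = 7911 km. Period T = 2π√(a³/μ) = 2π√(7911³/398600) = 7002.6 s = 116.71 min.
During one orbit Earth rotates (7002.6 / 86166) × 360° = 29.26°.
At the equator that is 29.26° × (2π·6371/360) km/° = 29.26 × 111.2 = 3253 km.

3250 km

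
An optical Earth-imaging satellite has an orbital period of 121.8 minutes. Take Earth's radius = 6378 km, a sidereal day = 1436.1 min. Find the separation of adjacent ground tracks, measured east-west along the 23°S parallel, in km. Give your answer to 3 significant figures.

T = 121.8 min = 7308.0 s.
Node shift per orbit = (7308.0/86166) × 360° = 30.53°.
Equatorial spacing = 30.53 × 111.3 km/° = 3399 km.
At 23° latitude, spacing = 3399 × cos(23°) = 3129 km.

3130 km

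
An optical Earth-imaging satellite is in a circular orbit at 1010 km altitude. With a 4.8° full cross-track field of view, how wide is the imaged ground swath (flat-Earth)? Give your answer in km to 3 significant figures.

84.7 km

Half-angle = 4.8°/2 = 2.4°.
Swath width ≈ 2h·tan(θ/2) = 2 × 1010 × tan(2.4°) = 84.7 km.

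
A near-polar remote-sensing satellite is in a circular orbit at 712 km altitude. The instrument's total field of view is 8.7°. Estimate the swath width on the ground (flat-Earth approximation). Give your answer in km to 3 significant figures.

Half-angle = 8.7°/2 = 4.35°.
Swath width ≈ 2h·tan(θ/2) = 2 × 712 × tan(4.35°) = 108.3 km.

108 km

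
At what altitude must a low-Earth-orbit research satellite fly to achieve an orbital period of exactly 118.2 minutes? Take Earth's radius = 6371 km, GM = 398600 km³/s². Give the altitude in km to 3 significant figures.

1610 km

T = 118.2 min = 7092.0 s.
From T = 2π√(a³/μ): a = (μ T²/4π²)^(1/3) = (398600 × 7092.0² / 4π²)^(1/3) = 7978 km.
Altitude h = a − R = 7978 − 6371 = 1607 km.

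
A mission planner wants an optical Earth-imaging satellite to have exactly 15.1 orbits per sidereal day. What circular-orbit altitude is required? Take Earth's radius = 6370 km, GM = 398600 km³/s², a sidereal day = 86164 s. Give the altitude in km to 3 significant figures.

532 km

Required period T = 86164 / 15.1 = 5706.2 s.
From T = 2π√(a³/μ): a = (μ T²/4π²)^(1/3) = (398600 × 5706.2² / 4π²)^(1/3) = 6902 km.
Altitude h = a − R = 6902 − 6370 = 532 km.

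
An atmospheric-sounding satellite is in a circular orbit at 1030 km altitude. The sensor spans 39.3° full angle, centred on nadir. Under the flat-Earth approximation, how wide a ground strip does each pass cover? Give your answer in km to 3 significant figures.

Half-angle = 39.3°/2 = 19.65°.
Swath width ≈ 2h·tan(θ/2) = 2 × 1030 × tan(19.65°) = 735.6 km.

736 km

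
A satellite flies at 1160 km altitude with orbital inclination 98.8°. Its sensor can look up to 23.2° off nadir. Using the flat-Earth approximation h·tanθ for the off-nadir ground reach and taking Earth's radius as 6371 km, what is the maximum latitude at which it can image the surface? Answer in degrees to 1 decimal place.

85.7°

Retrograde orbit: the ground track reaches ±(180° − i) = ±(180 − 98.8) = ±81.2°.
Sensor half-swath on the ground ≈ 1160·tan(23.2°) = 497 km = 4.47° of latitude.
Maximum observable latitude ≈ 81.2 + 4.47 = 85.7°.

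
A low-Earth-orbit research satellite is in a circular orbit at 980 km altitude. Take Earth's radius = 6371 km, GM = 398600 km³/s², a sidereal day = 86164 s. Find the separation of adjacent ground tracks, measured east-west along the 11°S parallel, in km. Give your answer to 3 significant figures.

2860 km

Semi-major axis a = 6371 + 980 = 7351 km. Period T = 2π√(a³/μ) = 2π√(7351³/398600) = 6272.4 s = 104.54 min.
Node shift per orbit = (6272.4/86164) × 360° = 26.21°.
Equatorial spacing = 26.21 × 111.2 km/° = 2914 km.
At 11° latitude, spacing = 2914 × cos(11°) = 2860 km.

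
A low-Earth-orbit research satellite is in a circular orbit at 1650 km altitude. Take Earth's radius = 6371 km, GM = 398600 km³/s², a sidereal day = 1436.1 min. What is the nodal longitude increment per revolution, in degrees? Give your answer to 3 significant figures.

Semi-major axis a = 6371 + 1650 = 8021 km. Period T = 2π√(a³/μ) = 2π√(8021³/398600) = 7149.1 s = 119.15 min.
During one orbit Earth rotates (7149.1 / 86166) × 360° = 29.87°.

29.9°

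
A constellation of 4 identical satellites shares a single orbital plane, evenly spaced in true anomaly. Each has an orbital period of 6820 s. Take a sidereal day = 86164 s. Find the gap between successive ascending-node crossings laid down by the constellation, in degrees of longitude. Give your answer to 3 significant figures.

7.12°

Single-satellite node shift = (6820.0/86164) × 360° = 28.49°.
With 4 satellites evenly phased, successive equator crossings are 28.49/4 = 7.124° apart.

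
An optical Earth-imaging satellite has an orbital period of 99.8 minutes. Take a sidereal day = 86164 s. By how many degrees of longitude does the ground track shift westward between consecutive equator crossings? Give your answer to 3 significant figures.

T = 99.8 min = 5988.0 s.
During one orbit Earth rotates (5988.0 / 86164) × 360° = 25.02°.

25.0°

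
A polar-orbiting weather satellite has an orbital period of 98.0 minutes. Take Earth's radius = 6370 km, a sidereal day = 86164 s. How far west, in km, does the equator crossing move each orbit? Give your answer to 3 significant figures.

T = 98.0 min = 5880.0 s.
During one orbit Earth rotates (5880.0 / 86164) × 360° = 24.57°.
At the equator that is 24.57° × (2π·6370/360) km/° = 24.57 × 111.2 = 2731 km.

2730 km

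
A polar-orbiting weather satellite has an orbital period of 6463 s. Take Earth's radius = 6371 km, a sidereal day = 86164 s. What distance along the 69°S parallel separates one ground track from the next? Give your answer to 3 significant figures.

1080 km

Node shift per orbit = (6463.0/86164) × 360° = 27.00°.
Equatorial spacing = 27.00 × 111.2 km/° = 3003 km.
At 69° latitude, spacing = 3003 × cos(69°) = 1076 km.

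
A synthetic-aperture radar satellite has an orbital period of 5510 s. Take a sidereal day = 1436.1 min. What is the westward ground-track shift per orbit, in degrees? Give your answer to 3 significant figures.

During one orbit Earth rotates (5510.0 / 86166) × 360° = 23.02°.

23.0°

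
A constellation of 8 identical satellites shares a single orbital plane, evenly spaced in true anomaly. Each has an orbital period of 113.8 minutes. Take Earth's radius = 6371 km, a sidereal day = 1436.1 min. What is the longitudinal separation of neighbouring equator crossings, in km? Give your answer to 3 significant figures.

397 km

T = 113.8 min = 6828.0 s.
Single-satellite node shift = (6828.0/86166) × 360° = 28.53°.
With 8 satellites evenly phased, successive equator crossings are 28.53/8 = 3.566° apart.
That is 3.566 × 111.2 = 397 km at the equator.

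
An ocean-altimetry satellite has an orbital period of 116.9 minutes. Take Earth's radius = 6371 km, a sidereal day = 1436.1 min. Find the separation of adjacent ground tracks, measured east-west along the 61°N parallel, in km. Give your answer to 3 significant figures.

T = 116.9 min = 7014.0 s.
Node shift per orbit = (7014.0/86166) × 360° = 29.30°.
Equatorial spacing = 29.30 × 111.2 km/° = 3258 km.
At 61° latitude, spacing = 3258 × cos(61°) = 1580 km.

1580 km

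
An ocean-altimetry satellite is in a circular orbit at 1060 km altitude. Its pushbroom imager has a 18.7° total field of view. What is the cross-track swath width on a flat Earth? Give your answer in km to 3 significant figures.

349 km

Half-angle = 18.7°/2 = 9.35°.
Swath width ≈ 2h·tan(θ/2) = 2 × 1060 × tan(9.35°) = 349.1 km.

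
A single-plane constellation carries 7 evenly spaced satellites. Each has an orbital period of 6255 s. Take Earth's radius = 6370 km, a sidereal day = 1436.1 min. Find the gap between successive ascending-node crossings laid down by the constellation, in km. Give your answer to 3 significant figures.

415 km

Single-satellite node shift = (6255.0/86166) × 360° = 26.13°.
With 7 satellites evenly phased, successive equator crossings are 26.13/7 = 3.733° apart.
That is 3.733 × 111.2 = 415 km at the equator.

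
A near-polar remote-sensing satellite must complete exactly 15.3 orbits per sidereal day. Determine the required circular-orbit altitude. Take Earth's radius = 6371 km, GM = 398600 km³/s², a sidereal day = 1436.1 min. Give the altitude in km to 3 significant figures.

Required period T = 86166 / 15.3 = 5631.8 s.
From T = 2π√(a³/μ): a = (μ T²/4π²)^(1/3) = (398600 × 5631.8² / 4π²)^(1/3) = 6842 km.
Altitude h = a − R = 6842 − 6371 = 471 km.

471 km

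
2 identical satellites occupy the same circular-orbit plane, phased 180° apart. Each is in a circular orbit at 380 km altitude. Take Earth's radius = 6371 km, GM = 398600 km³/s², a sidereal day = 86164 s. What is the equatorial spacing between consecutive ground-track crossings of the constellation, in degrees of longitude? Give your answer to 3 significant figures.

11.5°

Semi-major axis a = 6371 + 380 = 6751 km. Period T = 2π√(a³/μ) = 2π√(6751³/398600) = 5520.3 s = 92.01 min.
Single-satellite node shift = (5520.3/86164) × 360° = 23.06°.
With 2 satellites evenly phased, successive equator crossings are 23.06/2 = 11.532° apart.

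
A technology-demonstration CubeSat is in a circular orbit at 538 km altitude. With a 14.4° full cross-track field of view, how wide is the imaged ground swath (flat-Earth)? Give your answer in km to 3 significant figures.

Half-angle = 14.4°/2 = 7.2°.
Swath width ≈ 2h·tan(θ/2) = 2 × 538 × tan(7.2°) = 135.9 km.

136 km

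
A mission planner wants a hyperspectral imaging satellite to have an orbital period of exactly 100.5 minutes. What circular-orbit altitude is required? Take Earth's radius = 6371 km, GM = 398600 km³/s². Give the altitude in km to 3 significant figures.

789 km

T = 100.5 min = 6030.0 s.
From T = 2π√(a³/μ): a = (μ T²/4π²)^(1/3) = (398600 × 6030.0² / 4π²)^(1/3) = 7160 km.
Altitude h = a − R = 7160 − 6371 = 789 km.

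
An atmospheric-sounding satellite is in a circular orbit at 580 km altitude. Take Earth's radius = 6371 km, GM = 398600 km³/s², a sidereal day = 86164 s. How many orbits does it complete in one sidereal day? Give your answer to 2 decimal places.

14.94

Semi-major axis a = 6371 + 580 = 6951 km. Period T = 2π√(a³/μ) = 2π√(6951³/398600) = 5767.4 s = 96.12 min.
Orbits per sidereal day = 86164 / 5767.4 = 14.940.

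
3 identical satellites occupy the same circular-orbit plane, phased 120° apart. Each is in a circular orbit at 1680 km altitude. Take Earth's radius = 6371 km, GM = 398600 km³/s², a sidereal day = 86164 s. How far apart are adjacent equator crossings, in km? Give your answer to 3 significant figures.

1110 km

Semi-major axis a = 6371 + 1680 = 8051 km. Period T = 2π√(a³/μ) = 2π√(8051³/398600) = 7189.3 s = 119.82 min.
Single-satellite node shift = (7189.3/86164) × 360° = 30.04°.
With 3 satellites evenly phased, successive equator crossings are 30.04/3 = 10.012° apart.
That is 10.012 × 111.2 = 1113 km at the equator.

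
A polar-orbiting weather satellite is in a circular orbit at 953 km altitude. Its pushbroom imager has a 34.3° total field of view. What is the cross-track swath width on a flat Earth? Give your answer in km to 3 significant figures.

588 km

Half-angle = 34.3°/2 = 17.15°.
Swath width ≈ 2h·tan(θ/2) = 2 × 953 × tan(17.15°) = 588.2 km.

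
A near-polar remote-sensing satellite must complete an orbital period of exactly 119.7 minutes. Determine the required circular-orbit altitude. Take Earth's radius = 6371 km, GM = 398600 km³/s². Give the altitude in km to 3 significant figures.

T = 119.7 min = 7182.0 s.
From T = 2π√(a³/μ): a = (μ T²/4π²)^(1/3) = (398600 × 7182.0² / 4π²)^(1/3) = 8046 km.
Altitude h = a − R = 8046 − 6371 = 1675 km.

1670 km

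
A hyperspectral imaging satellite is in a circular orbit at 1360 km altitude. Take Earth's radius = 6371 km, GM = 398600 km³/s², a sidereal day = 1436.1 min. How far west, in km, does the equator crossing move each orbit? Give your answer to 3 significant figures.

Semi-major axis a = 6371 + 1360 = 7731 km. Period T = 2π√(a³/μ) = 2π√(7731³/398600) = 6765.0 s = 112.75 min.
During one orbit Earth rotates (6765.0 / 86166) × 360° = 28.26°.
At the equator that is 28.26° × (2π·6371/360) km/° = 28.26 × 111.2 = 3143 km.

3140 km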